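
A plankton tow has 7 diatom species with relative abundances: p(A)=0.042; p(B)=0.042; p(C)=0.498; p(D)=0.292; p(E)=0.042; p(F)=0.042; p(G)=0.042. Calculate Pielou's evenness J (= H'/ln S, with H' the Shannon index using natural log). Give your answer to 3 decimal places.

H' = −Σ pᵢ ln pᵢ = −((-0.13314) + (-0.13314) + (-0.34718) + (-0.35945) + (-0.13314) + (-0.13314) + (-0.13314)) = 1.37235 (working shown to 5 dp, full precision carried).
With S = 7 species, ln S = 1.94591, so J = 1.37235/1.94591 = 0.70525, i.e. 0.705 to 3 decimal places.

0.705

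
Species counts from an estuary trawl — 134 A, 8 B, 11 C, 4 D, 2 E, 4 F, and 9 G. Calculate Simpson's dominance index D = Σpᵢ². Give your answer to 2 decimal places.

0.62

Total N = 134+8+11+4+2+4+9 = 172, so the proportions are 0.7791, 0.0465, 0.064, 0.0233, 0.0116, 0.0233, 0.0523 (working shown to 4 dp, full precision carried).
D = 0.7791² + 0.0465² + 0.064² + 0.0233² + 0.0116² + 0.0233² + 0.0523² = 0.6069 + 0.0022 + 0.0041 + 0.0005 + 0.0001 + 0.0005 + 0.0027 = 0.6172.
To 2 decimal places, D = 0.62.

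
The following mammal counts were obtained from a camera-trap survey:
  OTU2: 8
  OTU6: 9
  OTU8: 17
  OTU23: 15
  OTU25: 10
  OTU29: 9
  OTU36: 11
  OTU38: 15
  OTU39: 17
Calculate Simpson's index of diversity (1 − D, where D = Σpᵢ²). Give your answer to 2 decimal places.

0.88

Total N = 8+9+17+15+10+9+11+15+17 = 111, so the proportions are 0.0721, 0.0811, 0.1532, 0.1351, 0.0901, 0.0811, 0.0991, 0.1351, 0.1532 (working shown to 4 dp, full precision carried).
D = 0.0721² + 0.0811² + 0.1532² + 0.1351² + 0.0901² + 0.0811² + 0.0991² + 0.1351² + 0.1532² = 0.0052 + 0.0066 + 0.0235 + 0.0183 + 0.0081 + 0.0066 + 0.0098 + 0.0183 + 0.0235 = 0.1197.
So 1 − D = 0.8803, i.e. 0.88 to 2 decimal places.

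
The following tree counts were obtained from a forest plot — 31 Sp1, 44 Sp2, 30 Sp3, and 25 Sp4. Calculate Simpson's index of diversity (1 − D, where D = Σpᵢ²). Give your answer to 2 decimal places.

0.74

Total N = 31+44+30+25 = 130, so the proportions are 0.2385, 0.3385, 0.2308, 0.1923 (working shown to 4 dp, full precision carried).
D = 0.2385² + 0.3385² + 0.2308² + 0.1923² = 0.0569 + 0.1146 + 0.0533 + 0.0370 = 0.2617.
So 1 − D = 0.7383, i.e. 0.74 to 2 decimal places.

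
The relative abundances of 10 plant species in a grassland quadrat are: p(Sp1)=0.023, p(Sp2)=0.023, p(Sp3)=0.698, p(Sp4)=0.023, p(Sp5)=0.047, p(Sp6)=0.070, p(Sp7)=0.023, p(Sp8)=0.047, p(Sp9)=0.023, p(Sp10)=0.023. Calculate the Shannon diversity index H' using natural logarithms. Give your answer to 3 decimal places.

1.245

Each pᵢ ln pᵢ term (working shown to 5 dp, full precision carried): 0.023×(-3.77226)=-0.08676, 0.023×(-3.77226)=-0.08676, 0.698×(-0.35954)=-0.25096, 0.023×(-3.77226)=-0.08676, 0.047×(-3.05761)=-0.14371, 0.07×(-2.65926)=-0.18615, 0.023×(-3.77226)=-0.08676, 0.047×(-3.05761)=-0.14371, 0.023×(-3.77226)=-0.08676, 0.023×(-3.77226)=-0.08676.
Sum = -1.24509, so H' = 1.245.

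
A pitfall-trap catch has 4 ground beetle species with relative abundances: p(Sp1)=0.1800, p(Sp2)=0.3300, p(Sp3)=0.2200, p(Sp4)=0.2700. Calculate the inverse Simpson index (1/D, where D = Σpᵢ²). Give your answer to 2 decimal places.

3.81

D = 0.18² + 0.33² + 0.22² + 0.27² = 0.032400 + 0.108900 + 0.048400 + 0.072900 = 0.262600 (working shown to 6 dp, full precision carried).
So 1/D = 3.8081, i.e. 3.81 to 2 decimal places.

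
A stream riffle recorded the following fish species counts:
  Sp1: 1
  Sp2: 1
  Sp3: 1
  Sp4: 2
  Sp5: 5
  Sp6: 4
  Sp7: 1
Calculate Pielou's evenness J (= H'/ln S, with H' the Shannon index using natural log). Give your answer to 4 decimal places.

Total N = 1+1+1+2+5+4+1 = 15, so the proportions are 0.066667, 0.066667, 0.066667, 0.133333, 0.333333, 0.266667, 0.066667 (working shown to 6 dp, full precision carried).
H' = −Σ pᵢ ln pᵢ = −((-0.180537) + (-0.180537) + (-0.180537) + (-0.268654) + (-0.366204) + (-0.352468) + (-0.180537)) = 1.709473.
With S = 7 species, ln S = 1.945910, so J = 1.709473/1.945910 = 0.878495, i.e. 0.8785 to 4 decimal places.

0.8785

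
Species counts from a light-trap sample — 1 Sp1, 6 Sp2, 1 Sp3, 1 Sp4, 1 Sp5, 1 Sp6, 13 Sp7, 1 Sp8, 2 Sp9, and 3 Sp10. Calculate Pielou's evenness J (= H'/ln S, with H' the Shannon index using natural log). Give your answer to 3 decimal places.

Total N = 1+6+1+1+1+1+13+1+2+3 = 30, so the proportions are 0.03333, 0.2, 0.03333, 0.03333, 0.03333, 0.03333, 0.43333, 0.03333, 0.06667, 0.1 (working shown to 5 dp, full precision carried).
H' = −Σ pᵢ ln pᵢ = −((-0.11337) + (-0.32189) + (-0.11337) + (-0.11337) + (-0.11337) + (-0.11337) + (-0.36237) + (-0.11337) + (-0.18054) + (-0.23026)) = 1.77530.
With S = 10 species, ln S = 2.30259, so J = 1.77530/2.30259 = 0.77100, i.e. 0.771 to 3 decimal places.

0.771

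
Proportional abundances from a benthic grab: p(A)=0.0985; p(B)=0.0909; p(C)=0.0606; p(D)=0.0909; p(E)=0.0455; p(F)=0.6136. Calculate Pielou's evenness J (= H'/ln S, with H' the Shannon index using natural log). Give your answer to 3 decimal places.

H' = −Σ pᵢ ln pᵢ = −((-0.22829) + (-0.21798) + (-0.16989) + (-0.21798) + (-0.14060) + (-0.29969)) = 1.27443 (working shown to 5 dp, full precision carried).
With S = 6 species, ln S = 1.79176, so J = 1.27443/1.79176 = 0.71127, i.e. 0.711 to 3 decimal places.

0.711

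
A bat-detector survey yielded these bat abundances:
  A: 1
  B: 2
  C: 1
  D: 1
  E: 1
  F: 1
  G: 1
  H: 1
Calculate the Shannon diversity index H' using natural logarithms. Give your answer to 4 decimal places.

Total N = 1+2+1+1+1+1+1+1 = 9, so the proportions are 0.111111, 0.222222, 0.111111, 0.111111, 0.111111, 0.111111, 0.111111, 0.111111 (working shown to 6 dp, full precision carried).
Each pᵢ ln pᵢ term: 0.111111×(-2.197225)=-0.244136, 0.222222×(-1.504077)=-0.334239, 0.111111×(-2.197225)=-0.244136, 0.111111×(-2.197225)=-0.244136, 0.111111×(-2.197225)=-0.244136, 0.111111×(-2.197225)=-0.244136, 0.111111×(-2.197225)=-0.244136, 0.111111×(-2.197225)=-0.244136.
Sum = -2.043192, so H' = 2.0432.

2.0432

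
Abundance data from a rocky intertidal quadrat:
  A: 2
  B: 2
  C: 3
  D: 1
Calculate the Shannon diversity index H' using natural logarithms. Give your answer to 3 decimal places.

Total N = 2+2+3+1 = 8, so the proportions are 0.25, 0.25, 0.375, 0.125 (working shown to 5 dp, full precision carried).
Each pᵢ ln pᵢ term: 0.25×(-1.38629)=-0.34657, 0.25×(-1.38629)=-0.34657, 0.375×(-0.98083)=-0.36781, 0.125×(-2.07944)=-0.25993.
Sum = -1.32089, so H' = 1.321.

1.321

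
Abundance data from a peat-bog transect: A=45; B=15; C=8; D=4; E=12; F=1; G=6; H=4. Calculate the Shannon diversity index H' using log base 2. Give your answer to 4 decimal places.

2.3144

Total N = 45+15+8+4+12+1+6+4 = 95, so the proportions are 0.473684, 0.157895, 0.084211, 0.042105, 0.126316, 0.010526, 0.063158, 0.042105 (working shown to 6 dp, full precision carried).
Each pᵢ log₂ pᵢ term: 0.473684×(-1.078003)=-0.510633, 0.157895×(-2.662965)=-0.420468, 0.084211×(-3.569856)=-0.300619, 0.042105×(-4.569856)=-0.192415, 0.126316×(-2.984893)=-0.377039, 0.010526×(-6.569856)=-0.069156, 0.063158×(-3.984893)=-0.251677, 0.042105×(-4.569856)=-0.192415.
Sum = -2.314423, so H' = 2.3144.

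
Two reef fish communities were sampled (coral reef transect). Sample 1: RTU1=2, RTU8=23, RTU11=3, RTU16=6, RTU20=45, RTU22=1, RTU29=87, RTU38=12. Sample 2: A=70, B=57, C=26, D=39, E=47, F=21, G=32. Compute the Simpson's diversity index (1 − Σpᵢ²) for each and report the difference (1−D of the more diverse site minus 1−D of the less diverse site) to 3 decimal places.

Sample 1: N=179, proportions 0.01117, 0.12849, 0.01676, 0.03352, 0.2514, 0.00559, 0.48603, 0.06704, giving 1−D = 0.67801 (working shown to 5 dp, full precision carried).
Sample 2: N=292, proportions 0.23973, 0.19521, 0.08904, 0.13356, 0.16096, 0.07192, 0.10959, giving 1−D = 0.83557.
Difference = |0.67801 − 0.83557| = 0.15756, i.e. 0.158 to 3 decimal places.

0.158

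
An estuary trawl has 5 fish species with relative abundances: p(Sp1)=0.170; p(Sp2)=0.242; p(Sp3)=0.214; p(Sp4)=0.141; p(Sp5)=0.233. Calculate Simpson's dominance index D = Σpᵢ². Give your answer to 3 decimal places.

D = 0.17² + 0.242² + 0.214² + 0.141² + 0.233² = 0.02890 + 0.05856 + 0.04580 + 0.01988 + 0.05429 = 0.20743 (working shown to 5 dp, full precision carried).
To 3 decimal places, D = 0.207.

0.207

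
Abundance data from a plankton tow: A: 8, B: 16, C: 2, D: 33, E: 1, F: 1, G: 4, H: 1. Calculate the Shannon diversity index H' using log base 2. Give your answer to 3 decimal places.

2.037

Total N = 8+16+2+33+1+1+4+1 = 66, so the proportions are 0.12121, 0.24242, 0.0303, 0.5, 0.01515, 0.01515, 0.06061, 0.01515 (working shown to 5 dp, full precision carried).
Each pᵢ log₂ pᵢ term: 0.12121×(-3.04439)=-0.36902, 0.24242×(-2.04439)=-0.49561, 0.0303×(-5.04439)=-0.15286, 0.5×(-1.00000)=-0.50000, 0.01515×(-6.04439)=-0.09158, 0.01515×(-6.04439)=-0.09158, 0.06061×(-4.04439)=-0.24511, 0.01515×(-6.04439)=-0.09158.
Sum = -2.03735, so H' = 2.037.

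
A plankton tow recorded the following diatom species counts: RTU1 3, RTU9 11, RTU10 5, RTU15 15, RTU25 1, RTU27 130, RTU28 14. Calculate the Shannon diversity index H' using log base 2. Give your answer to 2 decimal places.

Total N = 3+11+5+15+1+130+14 = 179, so the proportions are 0.0168, 0.0615, 0.0279, 0.0838, 0.0056, 0.7263, 0.0782 (working shown to 4 dp, full precision carried).
Each pᵢ log₂ pᵢ term: 0.0168×(-5.8989)=-0.0989, 0.0615×(-4.0244)=-0.2473, 0.0279×(-5.1619)=-0.1442, 0.0838×(-3.5769)=-0.2997, 0.0056×(-7.4838)=-0.0418, 0.7263×(-0.4614)=-0.3351, 0.0782×(-3.6765)=-0.2875.
Sum = -1.4546, so H' = 1.45.

1.45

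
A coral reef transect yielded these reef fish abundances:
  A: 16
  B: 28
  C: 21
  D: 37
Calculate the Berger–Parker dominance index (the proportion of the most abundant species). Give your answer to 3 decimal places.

Total N = 16+28+21+37 = 102, so the proportions are 0.15686, 0.27451, 0.20588, 0.36275 (working shown to 5 dp, full precision carried).
The largest proportion is 0.36275, i.e. d = 0.363 to 3 decimal places.

0.363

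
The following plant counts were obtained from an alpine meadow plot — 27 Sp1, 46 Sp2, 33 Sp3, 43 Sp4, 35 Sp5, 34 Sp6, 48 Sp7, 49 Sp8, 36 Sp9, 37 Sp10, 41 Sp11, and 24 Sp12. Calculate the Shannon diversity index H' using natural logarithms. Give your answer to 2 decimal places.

2.46

Total N = 27+46+33+43+35+34+48+49+36+37+41+24 = 453, so the proportions are 0.0596, 0.1015, 0.0728, 0.0949, 0.0773, 0.0751, 0.106, 0.1082, 0.0795, 0.0817, 0.0905, 0.053 (working shown to 4 dp, full precision carried).
Each pᵢ ln pᵢ term: 0.0596×(-2.8201)=-0.1681, 0.1015×(-2.2873)=-0.2323, 0.0728×(-2.6194)=-0.1908, 0.0949×(-2.3547)=-0.2235, 0.0773×(-2.5605)=-0.1978, 0.0751×(-2.5895)=-0.1944, 0.106×(-2.2447)=-0.2378, 0.1082×(-2.2241)=-0.2406, 0.0795×(-2.5324)=-0.2012, 0.0817×(-2.5050)=-0.2046, 0.0905×(-2.4023)=-0.2174, 0.053×(-2.9378)=-0.1556.
Sum = -2.4642, so H' = 2.46.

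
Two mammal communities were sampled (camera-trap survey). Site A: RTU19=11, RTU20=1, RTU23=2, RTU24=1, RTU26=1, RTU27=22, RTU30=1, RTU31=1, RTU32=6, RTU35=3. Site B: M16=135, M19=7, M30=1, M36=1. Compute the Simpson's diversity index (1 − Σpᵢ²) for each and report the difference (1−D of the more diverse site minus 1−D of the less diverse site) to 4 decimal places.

Site A: N=49, proportions 0.22449, 0.020408, 0.040816, 0.020408, 0.020408, 0.44898, 0.020408, 0.020408, 0.122449, 0.061224, giving 1−D = 0.725531 (working shown to 6 dp, full precision carried).
Site B: N=144, proportions 0.9375, 0.048611, 0.006944, 0.006944, giving 1−D = 0.118634.
Difference = |0.725531 − 0.118634| = 0.606897, i.e. 0.6069 to 4 decimal places.

0.6069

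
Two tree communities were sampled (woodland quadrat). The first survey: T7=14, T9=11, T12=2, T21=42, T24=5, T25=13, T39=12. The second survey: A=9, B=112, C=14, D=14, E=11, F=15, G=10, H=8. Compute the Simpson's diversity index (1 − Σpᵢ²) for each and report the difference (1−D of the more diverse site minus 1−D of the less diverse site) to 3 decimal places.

The first survey: N=99, proportions 0.14141, 0.11111, 0.0202, 0.42424, 0.05051, 0.13131, 0.12121, giving 1−D = 0.75278 (working shown to 5 dp, full precision carried).
The second survey: N=193, proportions 0.04663, 0.58031, 0.07254, 0.07254, 0.05699, 0.07772, 0.05181, 0.04145, giving 1−D = 0.63685.
Difference = |0.75278 − 0.63685| = 0.11593, i.e. 0.116 to 3 decimal places.

0.116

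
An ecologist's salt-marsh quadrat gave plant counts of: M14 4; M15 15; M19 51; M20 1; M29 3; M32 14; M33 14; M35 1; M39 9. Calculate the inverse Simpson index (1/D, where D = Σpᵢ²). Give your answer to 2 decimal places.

Total N = 4+15+51+1+3+14+14+1+9 = 112, so the proportions are 0.035714, 0.133929, 0.455357, 0.008929, 0.026786, 0.125, 0.125, 0.008929, 0.080357 (working shown to 6 dp, full precision carried).
D = 0.035714² + 0.133929² + 0.455357² + 0.008929² + 0.026786² + 0.125² + 0.125² + 0.008929² + 0.080357² = 0.001276 + 0.017937 + 0.207350 + 0.000080 + 0.000717 + 0.015625 + 0.015625 + 0.000080 + 0.006457 = 0.265147.
So 1/D = 3.7715, i.e. 3.77 to 2 decimal places.

3.77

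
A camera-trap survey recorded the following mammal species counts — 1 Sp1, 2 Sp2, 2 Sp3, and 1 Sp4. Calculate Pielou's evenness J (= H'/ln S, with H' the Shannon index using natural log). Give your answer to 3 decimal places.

0.959

Total N = 1+2+2+1 = 6, so the proportions are 0.16667, 0.33333, 0.33333, 0.16667 (working shown to 5 dp, full precision carried).
H' = −Σ pᵢ ln pᵢ = −((-0.29863) + (-0.36620) + (-0.36620) + (-0.29863)) = 1.32966.
With S = 4 species, ln S = 1.38629, so J = 1.32966/1.38629 = 0.95915, i.e. 0.959 to 3 decimal places.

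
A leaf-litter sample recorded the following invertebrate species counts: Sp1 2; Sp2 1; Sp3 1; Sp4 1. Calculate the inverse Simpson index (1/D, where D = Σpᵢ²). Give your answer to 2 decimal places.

3.57

Total N = 2+1+1+1 = 5, so the proportions are 0.4, 0.2, 0.2, 0.2 (working shown to 6 dp, full precision carried).
D = 0.4² + 0.2² + 0.2² + 0.2² = 0.160000 + 0.040000 + 0.040000 + 0.040000 = 0.280000.
So 1/D = 3.5714, i.e. 3.57 to 2 decimal places.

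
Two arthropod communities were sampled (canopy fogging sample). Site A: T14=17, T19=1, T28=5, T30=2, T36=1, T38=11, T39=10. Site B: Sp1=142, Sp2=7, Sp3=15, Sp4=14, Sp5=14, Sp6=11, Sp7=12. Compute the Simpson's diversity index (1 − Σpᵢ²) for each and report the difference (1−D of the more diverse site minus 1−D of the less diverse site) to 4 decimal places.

0.2114

Site A: N=47, proportions 0.361702, 0.021277, 0.106383, 0.042553, 0.021277, 0.234043, 0.212766, giving 1−D = 0.755093 (working shown to 6 dp, full precision carried).
Site B: N=215, proportions 0.660465, 0.032558, 0.069767, 0.065116, 0.065116, 0.051163, 0.055814, giving 1−D = 0.543645.
Difference = |0.755093 − 0.543645| = 0.211448, i.e. 0.2114 to 4 decimal places.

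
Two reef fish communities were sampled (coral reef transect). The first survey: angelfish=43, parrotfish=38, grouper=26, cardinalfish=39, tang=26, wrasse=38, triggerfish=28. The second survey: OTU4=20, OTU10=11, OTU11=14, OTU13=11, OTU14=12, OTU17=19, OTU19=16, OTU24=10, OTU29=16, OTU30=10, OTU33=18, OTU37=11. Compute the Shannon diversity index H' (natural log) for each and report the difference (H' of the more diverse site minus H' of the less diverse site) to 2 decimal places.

The first survey: N=238, proportions 0.18067, 0.15966, 0.10924, 0.16387, 0.10924, 0.15966, 0.11765, giving H' = 1.92694 (working shown to 5 dp, full precision carried).
The second survey: N=168, proportions 0.11905, 0.06548, 0.08333, 0.06548, 0.07143, 0.1131, 0.09524, 0.05952, 0.09524, 0.05952, 0.10714, 0.06548, giving H' = 2.45399.
Difference = |1.92694 − 2.45399| = 0.52705, i.e. 0.53 to 2 decimal places.

0.53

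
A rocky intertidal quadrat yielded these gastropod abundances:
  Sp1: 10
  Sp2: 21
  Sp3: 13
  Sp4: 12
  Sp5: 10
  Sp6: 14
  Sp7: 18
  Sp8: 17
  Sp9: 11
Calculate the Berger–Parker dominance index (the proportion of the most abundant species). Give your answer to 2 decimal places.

0.17

Total N = 10+21+13+12+10+14+18+17+11 = 126, so the proportions are 0.0794, 0.1667, 0.1032, 0.0952, 0.0794, 0.1111, 0.1429, 0.1349, 0.0873 (working shown to 4 dp, full precision carried).
The largest proportion is 0.1667, i.e. d = 0.17 to 2 decimal places.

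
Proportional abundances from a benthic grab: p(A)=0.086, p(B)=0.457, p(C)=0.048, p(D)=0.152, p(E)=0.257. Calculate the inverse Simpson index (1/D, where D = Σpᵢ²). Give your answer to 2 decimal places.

D = 0.086² + 0.457² + 0.048² + 0.152² + 0.257² = 0.007396 + 0.208849 + 0.002304 + 0.023104 + 0.066049 = 0.307702 (working shown to 6 dp, full precision carried).
So 1/D = 3.2499, i.e. 3.25 to 2 decimal places.

3.25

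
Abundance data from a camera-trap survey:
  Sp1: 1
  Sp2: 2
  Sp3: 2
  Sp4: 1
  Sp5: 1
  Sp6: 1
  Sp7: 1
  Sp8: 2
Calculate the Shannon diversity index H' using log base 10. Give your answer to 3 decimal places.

Total N = 1+2+2+1+1+1+1+2 = 11, so the proportions are 0.09091, 0.18182, 0.18182, 0.09091, 0.09091, 0.09091, 0.09091, 0.18182 (working shown to 5 dp, full precision carried).
Each pᵢ log₁₀ pᵢ term: 0.09091×(-1.04139)=-0.09467, 0.18182×(-0.74036)=-0.13461, 0.18182×(-0.74036)=-0.13461, 0.09091×(-1.04139)=-0.09467, 0.09091×(-1.04139)=-0.09467, 0.09091×(-1.04139)=-0.09467, 0.09091×(-1.04139)=-0.09467, 0.18182×(-0.74036)=-0.13461.
Sum = -0.87719, so H' = 0.877.

0.877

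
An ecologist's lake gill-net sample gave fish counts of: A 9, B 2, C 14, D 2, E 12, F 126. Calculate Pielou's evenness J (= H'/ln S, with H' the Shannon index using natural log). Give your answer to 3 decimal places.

Total N = 9+2+14+2+12+126 = 165, so the proportions are 0.05455, 0.01212, 0.08485, 0.01212, 0.07273, 0.76364 (working shown to 5 dp, full precision carried).
H' = −Σ pᵢ ln pᵢ = −((-0.15866) + (-0.05349) + (-0.20931) + (-0.05349) + (-0.19062) + (-0.20592)) = 0.87149.
With S = 6 species, ln S = 1.79176, so J = 0.87149/1.79176 = 0.48639, i.e. 0.486 to 3 decimal places.

0.486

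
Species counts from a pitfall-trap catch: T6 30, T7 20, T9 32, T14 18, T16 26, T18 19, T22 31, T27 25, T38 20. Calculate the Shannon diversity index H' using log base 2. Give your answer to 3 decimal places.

3.137

Total N = 30+20+32+18+26+19+31+25+20 = 221, so the proportions are 0.13575, 0.0905, 0.1448, 0.08145, 0.11765, 0.08597, 0.14027, 0.11312, 0.0905 (working shown to 5 dp, full precision carried).
Each pᵢ log₂ pᵢ term: 0.13575×(-2.88101)=-0.39109, 0.0905×(-3.46597)=-0.31366, 0.1448×(-2.78790)=-0.40368, 0.08145×(-3.61798)=-0.29468, 0.11765×(-3.08746)=-0.36323, 0.08597×(-3.53998)=-0.30434, 0.14027×(-2.83371)=-0.39749, 0.11312×(-3.14405)=-0.35566, 0.0905×(-3.46597)=-0.31366.
Sum = -3.13749, so H' = 3.137.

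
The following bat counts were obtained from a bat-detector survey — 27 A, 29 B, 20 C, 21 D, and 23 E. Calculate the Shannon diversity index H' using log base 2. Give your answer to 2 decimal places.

2.31

Total N = 27+29+20+21+23 = 120, so the proportions are 0.225, 0.2417, 0.1667, 0.175, 0.1917 (working shown to 4 dp, full precision carried).
Each pᵢ log₂ pᵢ term: 0.225×(-2.1520)=-0.4842, 0.2417×(-2.0489)=-0.4952, 0.1667×(-2.5850)=-0.4308, 0.175×(-2.5146)=-0.4401, 0.1917×(-2.3833)=-0.4568.
Sum = -2.3070, so H' = 2.31.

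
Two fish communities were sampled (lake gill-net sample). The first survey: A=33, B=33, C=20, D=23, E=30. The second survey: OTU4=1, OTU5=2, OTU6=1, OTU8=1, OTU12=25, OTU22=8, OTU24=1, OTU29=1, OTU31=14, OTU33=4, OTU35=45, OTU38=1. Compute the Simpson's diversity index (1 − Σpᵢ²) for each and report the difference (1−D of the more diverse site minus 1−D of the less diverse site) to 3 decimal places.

0.064

The first survey: N=139, proportions 0.23741, 0.23741, 0.14388, 0.16547, 0.21583, giving 1−D = 0.79261 (working shown to 5 dp, full precision carried).
The second survey: N=104, proportions 0.00962, 0.01923, 0.00962, 0.00962, 0.24038, 0.07692, 0.00962, 0.00962, 0.13462, 0.03846, 0.43269, 0.00962, giving 1−D = 0.72855.
Difference = |0.79261 − 0.72855| = 0.06406, i.e. 0.064 to 3 decimal places.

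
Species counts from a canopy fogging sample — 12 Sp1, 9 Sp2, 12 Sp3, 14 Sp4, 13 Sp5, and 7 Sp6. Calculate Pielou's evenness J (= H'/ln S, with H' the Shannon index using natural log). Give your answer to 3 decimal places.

Total N = 12+9+12+14+13+7 = 67, so the proportions are 0.1791, 0.13433, 0.1791, 0.20896, 0.19403, 0.10448 (working shown to 5 dp, full precision carried).
H' = −Σ pᵢ ln pᵢ = −((-0.30802) + (-0.26966) + (-0.30802) + (-0.32715) + (-0.31816) + (-0.23599)) = 1.76700.
With S = 6 species, ln S = 1.79176, so J = 1.76700/1.79176 = 0.98618, i.e. 0.986 to 3 decimal places.

0.986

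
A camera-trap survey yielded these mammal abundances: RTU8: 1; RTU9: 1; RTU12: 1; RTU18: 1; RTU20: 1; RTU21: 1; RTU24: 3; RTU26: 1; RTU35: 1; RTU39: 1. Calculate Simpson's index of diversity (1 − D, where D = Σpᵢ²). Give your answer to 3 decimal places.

Total N = 1+1+1+1+1+1+3+1+1+1 = 12, so the proportions are 0.08333, 0.08333, 0.08333, 0.08333, 0.08333, 0.08333, 0.25, 0.08333, 0.08333, 0.08333 (working shown to 5 dp, full precision carried).
D = 0.08333² + 0.08333² + 0.08333² + 0.08333² + 0.08333² + 0.08333² + 0.25² + 0.08333² + 0.08333² + 0.08333² = 0.00694 + 0.00694 + 0.00694 + 0.00694 + 0.00694 + 0.00694 + 0.06250 + 0.00694 + 0.00694 + 0.00694 = 0.12500.
So 1 − D = 0.87500, i.e. 0.875 to 3 decimal places.

0.875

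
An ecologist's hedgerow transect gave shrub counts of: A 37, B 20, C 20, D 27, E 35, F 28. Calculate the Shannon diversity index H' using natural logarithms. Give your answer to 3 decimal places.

Total N = 37+20+20+27+35+28 = 167, so the proportions are 0.22156, 0.11976, 0.11976, 0.16168, 0.20958, 0.16766 (working shown to 5 dp, full precision carried).
Each pᵢ ln pᵢ term: 0.22156×(-1.50708)=-0.33390, 0.11976×(-2.12226)=-0.25416, 0.11976×(-2.12226)=-0.25416, 0.16168×(-1.82216)=-0.29460, 0.20958×(-1.56265)=-0.32750, 0.16766×(-1.78579)=-0.29941.
Sum = -1.76374, so H' = 1.764.

1.764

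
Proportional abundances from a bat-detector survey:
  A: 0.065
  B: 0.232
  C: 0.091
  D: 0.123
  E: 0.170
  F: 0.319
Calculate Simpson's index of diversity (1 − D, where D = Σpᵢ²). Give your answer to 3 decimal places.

D = 0.065² + 0.232² + 0.091² + 0.123² + 0.17² + 0.319² = 0.00423 + 0.05382 + 0.00828 + 0.01513 + 0.02890 + 0.10176 = 0.21212 (working shown to 5 dp, full precision carried).
So 1 − D = 0.78788, i.e. 0.788 to 3 decimal places.

0.788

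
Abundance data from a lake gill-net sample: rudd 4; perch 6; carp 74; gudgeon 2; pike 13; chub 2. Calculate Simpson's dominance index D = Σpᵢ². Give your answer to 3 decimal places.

Total N = 4+6+74+2+13+2 = 101, so the proportions are 0.0396, 0.05941, 0.73267, 0.0198, 0.12871, 0.0198 (working shown to 5 dp, full precision carried).
D = 0.0396² + 0.05941² + 0.73267² + 0.0198² + 0.12871² + 0.0198² = 0.00157 + 0.00353 + 0.53681 + 0.00039 + 0.01657 + 0.00039 = 0.55926.
To 3 decimal places, D = 0.559.

0.559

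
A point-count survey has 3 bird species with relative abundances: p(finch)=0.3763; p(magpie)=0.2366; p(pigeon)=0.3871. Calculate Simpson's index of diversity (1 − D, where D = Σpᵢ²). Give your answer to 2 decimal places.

0.65

D = 0.3763² + 0.2366² + 0.3871² = 0.1416 + 0.0560 + 0.1498 = 0.3474 (working shown to 4 dp, full precision carried).
So 1 − D = 0.6526, i.e. 0.65 to 2 decimal places.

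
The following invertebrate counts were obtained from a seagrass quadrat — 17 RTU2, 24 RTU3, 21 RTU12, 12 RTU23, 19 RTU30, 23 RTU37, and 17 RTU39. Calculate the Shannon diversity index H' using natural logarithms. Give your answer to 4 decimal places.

1.9248

Total N = 17+24+21+12+19+23+17 = 133, so the proportions are 0.12782, 0.180451, 0.157895, 0.090226, 0.142857, 0.172932, 0.12782 (working shown to 6 dp, full precision carried).
Each pᵢ ln pᵢ term: 0.12782×(-2.057136)=-0.262942, 0.180451×(-1.712295)=-0.308986, 0.157895×(-1.845827)=-0.291446, 0.090226×(-2.405442)=-0.217032, 0.142857×(-1.945910)=-0.277987, 0.172932×(-1.754855)=-0.303471, 0.12782×(-2.057136)=-0.262942.
Sum = -1.924807, so H' = 1.9248.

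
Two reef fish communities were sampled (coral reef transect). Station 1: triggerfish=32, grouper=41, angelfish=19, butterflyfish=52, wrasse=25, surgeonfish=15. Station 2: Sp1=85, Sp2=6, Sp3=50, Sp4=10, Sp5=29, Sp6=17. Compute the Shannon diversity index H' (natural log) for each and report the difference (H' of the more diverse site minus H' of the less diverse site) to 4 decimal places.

0.2441

Station 1: N=184, proportions 0.173913, 0.222826, 0.103261, 0.282609, 0.13587, 0.081522, giving H' = 1.705905 (working shown to 6 dp, full precision carried).
Station 2: N=197, proportions 0.431472, 0.030457, 0.253807, 0.050761, 0.147208, 0.086294, giving H' = 1.461787.
Difference = |1.705905 − 1.461787| = 0.244118, i.e. 0.2441 to 4 decimal places.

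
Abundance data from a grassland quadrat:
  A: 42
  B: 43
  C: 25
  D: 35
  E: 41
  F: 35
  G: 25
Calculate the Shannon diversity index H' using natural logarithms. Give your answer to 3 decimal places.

Total N = 42+43+25+35+41+35+25 = 246, so the proportions are 0.17073, 0.1748, 0.10163, 0.14228, 0.16667, 0.14228, 0.10163 (working shown to 5 dp, full precision carried).
Each pᵢ ln pᵢ term: 0.17073×(-1.76766)=-0.30180, 0.1748×(-1.74413)=-0.30487, 0.10163×(-2.28646)=-0.23236, 0.14228×(-1.94998)=-0.27744, 0.16667×(-1.79176)=-0.29863, 0.14228×(-1.94998)=-0.27744, 0.10163×(-2.28646)=-0.23236.
Sum = -1.92489, so H' = 1.925.

1.925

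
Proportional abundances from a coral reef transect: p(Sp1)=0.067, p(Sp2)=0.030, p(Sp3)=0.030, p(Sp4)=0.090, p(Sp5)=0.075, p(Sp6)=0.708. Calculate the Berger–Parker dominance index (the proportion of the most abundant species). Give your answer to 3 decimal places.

The largest proportion is 0.708, i.e. d = 0.708 to 3 decimal places.

0.708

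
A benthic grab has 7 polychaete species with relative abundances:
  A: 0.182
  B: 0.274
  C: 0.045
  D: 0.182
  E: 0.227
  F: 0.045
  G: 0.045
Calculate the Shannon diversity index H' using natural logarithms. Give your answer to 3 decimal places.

1.730

Each pᵢ ln pᵢ term (working shown to 5 dp, full precision carried): 0.182×(-1.70375)=-0.31008, 0.274×(-1.29463)=-0.35473, 0.045×(-3.10109)=-0.13955, 0.182×(-1.70375)=-0.31008, 0.227×(-1.48281)=-0.33660, 0.045×(-3.10109)=-0.13955, 0.045×(-3.10109)=-0.13955.
Sum = -1.73014, so H' = 1.730.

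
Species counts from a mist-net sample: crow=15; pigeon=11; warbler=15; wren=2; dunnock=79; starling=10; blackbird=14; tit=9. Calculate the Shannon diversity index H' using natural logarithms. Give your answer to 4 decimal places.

1.5987

Total N = 15+11+15+2+79+10+14+9 = 155, so the proportions are 0.096774, 0.070968, 0.096774, 0.012903, 0.509677, 0.064516, 0.090323, 0.058065 (working shown to 6 dp, full precision carried).
Each pᵢ ln pᵢ term: 0.096774×(-2.335375)=-0.226004, 0.070968×(-2.645530)=-0.187747, 0.096774×(-2.335375)=-0.226004, 0.012903×(-4.350278)=-0.056133, 0.509677×(-0.673977)=-0.343511, 0.064516×(-2.740840)=-0.176828, 0.090323×(-2.404368)=-0.217169, 0.058065×(-2.846201)=-0.165263.
Sum = -1.598659, so H' = 1.5987.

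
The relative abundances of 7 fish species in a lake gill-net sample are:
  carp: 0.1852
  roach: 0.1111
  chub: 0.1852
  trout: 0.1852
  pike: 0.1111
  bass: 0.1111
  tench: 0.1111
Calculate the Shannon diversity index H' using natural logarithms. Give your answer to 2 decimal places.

Each pᵢ ln pᵢ term (working shown to 4 dp, full precision carried): 0.1852×(-1.6863)=-0.3123, 0.1111×(-2.1973)=-0.2441, 0.1852×(-1.6863)=-0.3123, 0.1852×(-1.6863)=-0.3123, 0.1111×(-2.1973)=-0.2441, 0.1111×(-2.1973)=-0.2441, 0.1111×(-2.1973)=-0.2441.
Sum = -1.9134, so H' = 1.91.

1.91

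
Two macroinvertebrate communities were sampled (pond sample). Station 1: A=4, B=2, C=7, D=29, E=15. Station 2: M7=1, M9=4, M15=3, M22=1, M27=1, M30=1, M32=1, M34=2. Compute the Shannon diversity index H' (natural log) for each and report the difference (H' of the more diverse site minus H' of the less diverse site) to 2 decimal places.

Station 1: N=57, proportions 0.0702, 0.0351, 0.1228, 0.5088, 0.2632, giving H' = 1.2566 (working shown to 4 dp, full precision carried).
Station 2: N=14, proportions 0.0714, 0.2857, 0.2143, 0.0714, 0.0714, 0.0714, 0.0714, 0.1429, giving H' = 1.9085.
Difference = |1.2566 − 1.9085| = 0.6519, i.e. 0.65 to 2 decimal places.

0.65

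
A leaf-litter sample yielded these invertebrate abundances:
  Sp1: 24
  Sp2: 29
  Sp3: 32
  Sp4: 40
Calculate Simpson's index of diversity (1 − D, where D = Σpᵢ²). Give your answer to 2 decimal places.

Total N = 24+29+32+40 = 125, so the proportions are 0.192, 0.232, 0.256, 0.32 (working shown to 4 dp, full precision carried).
D = 0.192² + 0.232² + 0.256² + 0.32² = 0.0369 + 0.0538 + 0.0655 + 0.1024 = 0.2586.
So 1 − D = 0.7414, i.e. 0.74 to 2 decimal places.

0.74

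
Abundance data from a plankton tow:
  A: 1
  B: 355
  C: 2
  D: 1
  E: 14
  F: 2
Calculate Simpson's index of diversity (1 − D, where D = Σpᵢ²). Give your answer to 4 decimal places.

Total N = 1+355+2+1+14+2 = 375, so the proportions are 0.002667, 0.946667, 0.005333, 0.002667, 0.037333, 0.005333 (working shown to 6 dp, full precision carried).
D = 0.002667² + 0.946667² + 0.005333² + 0.002667² + 0.037333² + 0.005333² = 0.000007 + 0.896178 + 0.000028 + 0.000007 + 0.001394 + 0.000028 = 0.897643.
So 1 − D = 0.102357, i.e. 0.1024 to 4 decimal places.

0.1024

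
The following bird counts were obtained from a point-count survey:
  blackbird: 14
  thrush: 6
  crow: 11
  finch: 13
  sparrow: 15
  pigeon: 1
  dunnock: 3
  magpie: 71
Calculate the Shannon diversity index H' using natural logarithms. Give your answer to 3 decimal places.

Total N = 14+6+11+13+15+1+3+71 = 134, so the proportions are 0.10448, 0.04478, 0.08209, 0.09701, 0.11194, 0.00746, 0.02239, 0.52985 (working shown to 5 dp, full precision carried).
Each pᵢ ln pᵢ term: 0.10448×(-2.25878)=-0.23599, 0.04478×(-3.10608)=-0.13908, 0.08209×(-2.49994)=-0.20522, 0.09701×(-2.33289)=-0.22633, 0.11194×(-2.18979)=-0.24513, 0.00746×(-4.89784)=-0.03655, 0.02239×(-3.79923)=-0.08506, 0.52985×(-0.63516)=-0.33654.
Sum = -1.50989, so H' = 1.510.

1.510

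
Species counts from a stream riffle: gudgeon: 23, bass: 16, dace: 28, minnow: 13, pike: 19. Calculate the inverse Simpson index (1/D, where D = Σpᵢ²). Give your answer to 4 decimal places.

Total N = 23+16+28+13+19 = 99, so the proportions are 0.23232323, 0.16161616, 0.28282828, 0.13131313, 0.19191919 (working shown to 8 dp, full precision carried).
D = 0.23232323² + 0.16161616² + 0.28282828² + 0.13131313² + 0.19191919² = 0.05397408 + 0.02611978 + 0.07999184 + 0.01724314 + 0.03683298 = 0.21416182.
So 1/D = 4.669366, i.e. 4.6694 to 4 decimal places.

4.6694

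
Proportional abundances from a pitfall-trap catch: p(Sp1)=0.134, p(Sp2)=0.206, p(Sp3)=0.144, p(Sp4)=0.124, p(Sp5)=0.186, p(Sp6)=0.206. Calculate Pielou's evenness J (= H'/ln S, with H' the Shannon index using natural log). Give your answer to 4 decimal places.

H' = −Σ pᵢ ln pᵢ = −((-0.269329) + (-0.325455) + (-0.279064) + (-0.258847) + (-0.312854) + (-0.325455)) = 1.771003 (working shown to 6 dp, full precision carried).
With S = 6 species, ln S = 1.791759, so J = 1.771003/1.791759 = 0.988416, i.e. 0.9884 to 4 decimal places.

0.9884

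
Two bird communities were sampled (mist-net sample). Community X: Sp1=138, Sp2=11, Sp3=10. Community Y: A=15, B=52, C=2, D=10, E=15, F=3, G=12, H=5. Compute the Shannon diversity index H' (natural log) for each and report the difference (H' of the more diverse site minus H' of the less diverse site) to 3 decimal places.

1.164

Community X: N=159, proportions 0.86792, 0.06918, 0.06289, giving H' = 0.48171 (working shown to 5 dp, full precision carried).
Community Y: N=114, proportions 0.13158, 0.45614, 0.01754, 0.08772, 0.13158, 0.02632, 0.10526, 0.04386, giving H' = 1.64602.
Difference = |0.48171 − 1.64602| = 1.16431, i.e. 1.164 to 3 decimal places.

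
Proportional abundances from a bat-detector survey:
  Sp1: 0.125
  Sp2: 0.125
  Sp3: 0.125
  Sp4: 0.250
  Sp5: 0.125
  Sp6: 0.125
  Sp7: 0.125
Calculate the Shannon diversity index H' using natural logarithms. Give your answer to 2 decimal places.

Each pᵢ ln pᵢ term (working shown to 4 dp, full precision carried): 0.125×(-2.0794)=-0.2599, 0.125×(-2.0794)=-0.2599, 0.125×(-2.0794)=-0.2599, 0.25×(-1.3863)=-0.3466, 0.125×(-2.0794)=-0.2599, 0.125×(-2.0794)=-0.2599, 0.125×(-2.0794)=-0.2599.
Sum = -1.9062, so H' = 1.91.

1.91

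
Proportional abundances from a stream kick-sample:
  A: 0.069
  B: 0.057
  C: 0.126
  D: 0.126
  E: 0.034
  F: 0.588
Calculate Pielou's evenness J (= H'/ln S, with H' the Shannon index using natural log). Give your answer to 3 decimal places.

0.724

H' = −Σ pᵢ ln pᵢ = −((-0.18448) + (-0.16329) + (-0.26101) + (-0.26101) + (-0.11497) + (-0.31224)) = 1.29699 (working shown to 5 dp, full precision carried).
With S = 6 species, ln S = 1.79176, so J = 1.29699/1.79176 = 0.72387, i.e. 0.724 to 3 decimal places.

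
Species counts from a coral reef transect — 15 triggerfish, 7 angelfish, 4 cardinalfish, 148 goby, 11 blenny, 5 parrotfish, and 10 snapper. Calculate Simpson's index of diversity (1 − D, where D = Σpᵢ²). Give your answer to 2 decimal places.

0.44

Total N = 15+7+4+148+11+5+10 = 200, so the proportions are 0.075, 0.035, 0.02, 0.74, 0.055, 0.025, 0.05 (working shown to 4 dp, full precision carried).
D = 0.075² + 0.035² + 0.02² + 0.74² + 0.055² + 0.025² + 0.05² = 0.0056 + 0.0012 + 0.0004 + 0.5476 + 0.0030 + 0.0006 + 0.0025 = 0.5610.
So 1 − D = 0.4390, i.e. 0.44 to 2 decimal places.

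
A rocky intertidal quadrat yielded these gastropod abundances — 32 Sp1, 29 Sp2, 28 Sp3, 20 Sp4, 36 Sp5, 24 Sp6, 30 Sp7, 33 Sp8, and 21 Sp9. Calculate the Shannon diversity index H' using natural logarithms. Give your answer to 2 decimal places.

Total N = 32+29+28+20+36+24+30+33+21 = 253, so the proportions are 0.1265, 0.1146, 0.1107, 0.0791, 0.1423, 0.0949, 0.1186, 0.1304, 0.083 (working shown to 4 dp, full precision carried).
Each pᵢ ln pᵢ term: 0.1265×(-2.0677)=-0.2615, 0.1146×(-2.1661)=-0.2483, 0.1107×(-2.2012)=-0.2436, 0.0791×(-2.5377)=-0.2006, 0.1423×(-1.9499)=-0.2775, 0.0949×(-2.3553)=-0.2234, 0.1186×(-2.1322)=-0.2528, 0.1304×(-2.0369)=-0.2657, 0.083×(-2.4889)=-0.2066.
Sum = -2.1800, so H' = 2.18.

2.18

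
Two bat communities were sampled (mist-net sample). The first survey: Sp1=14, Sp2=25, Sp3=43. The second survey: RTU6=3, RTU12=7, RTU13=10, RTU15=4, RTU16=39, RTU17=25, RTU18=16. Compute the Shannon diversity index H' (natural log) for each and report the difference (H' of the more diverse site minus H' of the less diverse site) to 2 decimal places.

The first survey: N=82, proportions 0.1707, 0.3049, 0.5244, giving H' = 1.0024 (working shown to 4 dp, full precision carried).
The second survey: N=104, proportions 0.0288, 0.0673, 0.0962, 0.0385, 0.375, 0.2404, 0.1538, giving H' = 1.6328.
Difference = |1.0024 − 1.6328| = 0.6304, i.e. 0.63 to 2 decimal places.

0.63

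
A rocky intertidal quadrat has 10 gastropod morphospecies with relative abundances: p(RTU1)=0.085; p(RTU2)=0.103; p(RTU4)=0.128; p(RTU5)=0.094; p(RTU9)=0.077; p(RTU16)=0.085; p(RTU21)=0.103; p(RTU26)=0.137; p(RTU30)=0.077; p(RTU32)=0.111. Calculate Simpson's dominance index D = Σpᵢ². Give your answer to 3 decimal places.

D = 0.085² + 0.103² + 0.128² + 0.094² + 0.077² + 0.085² + 0.103² + 0.137² + 0.077² + 0.111² = 0.00723 + 0.01061 + 0.01638 + 0.00884 + 0.00593 + 0.00723 + 0.01061 + 0.01877 + 0.00593 + 0.01232 = 0.10384 (working shown to 5 dp, full precision carried).
To 3 decimal places, D = 0.104.

0.104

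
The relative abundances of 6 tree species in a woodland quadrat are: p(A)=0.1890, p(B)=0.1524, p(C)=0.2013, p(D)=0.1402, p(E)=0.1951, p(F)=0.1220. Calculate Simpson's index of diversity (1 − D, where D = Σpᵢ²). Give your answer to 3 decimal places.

0.828

D = 0.189² + 0.1524² + 0.2013² + 0.1402² + 0.1951² + 0.122² = 0.03572 + 0.02323 + 0.04052 + 0.01966 + 0.03806 + 0.01488 = 0.17207 (working shown to 5 dp, full precision carried).
So 1 − D = 0.82793, i.e. 0.828 to 3 decimal places.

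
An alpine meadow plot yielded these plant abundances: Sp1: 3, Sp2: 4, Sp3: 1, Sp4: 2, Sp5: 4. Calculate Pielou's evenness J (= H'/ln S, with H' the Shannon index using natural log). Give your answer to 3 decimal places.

Total N = 3+4+1+2+4 = 14, so the proportions are 0.21429, 0.28571, 0.07143, 0.14286, 0.28571 (working shown to 5 dp, full precision carried).
H' = −Σ pᵢ ln pᵢ = −((-0.33010) + (-0.35793) + (-0.18850) + (-0.27799) + (-0.35793)) = 1.51245.
With S = 5 species, ln S = 1.60944, so J = 1.51245/1.60944 = 0.93974, i.e. 0.940 to 3 decimal places.

0.940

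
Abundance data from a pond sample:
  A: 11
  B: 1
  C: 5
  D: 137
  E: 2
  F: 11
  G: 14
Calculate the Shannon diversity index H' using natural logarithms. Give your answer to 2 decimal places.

Total N = 11+1+5+137+2+11+14 = 181, so the proportions are 0.0608, 0.0055, 0.0276, 0.7569, 0.011, 0.0608, 0.0773 (working shown to 4 dp, full precision carried).
Each pᵢ ln pᵢ term: 0.0608×(-2.8006)=-0.1702, 0.0055×(-5.1985)=-0.0287, 0.0276×(-3.5891)=-0.0991, 0.7569×(-0.2785)=-0.2108, 0.011×(-4.5053)=-0.0498, 0.0608×(-2.8006)=-0.1702, 0.0773×(-2.5594)=-0.1980.
Sum = -0.9268, so H' = 0.93.

0.93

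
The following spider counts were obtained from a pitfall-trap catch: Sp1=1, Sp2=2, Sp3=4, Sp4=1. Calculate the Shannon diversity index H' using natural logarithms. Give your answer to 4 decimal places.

Total N = 1+2+4+1 = 8, so the proportions are 0.125, 0.25, 0.5, 0.125 (working shown to 6 dp, full precision carried).
Each pᵢ ln pᵢ term: 0.125×(-2.079442)=-0.259930, 0.25×(-1.386294)=-0.346574, 0.5×(-0.693147)=-0.346574, 0.125×(-2.079442)=-0.259930.
Sum = -1.213008, so H' = 1.2130.

1.2130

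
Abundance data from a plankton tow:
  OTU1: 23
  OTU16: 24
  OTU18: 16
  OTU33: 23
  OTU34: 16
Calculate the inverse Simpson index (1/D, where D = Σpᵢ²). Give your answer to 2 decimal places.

4.85

Total N = 23+24+16+23+16 = 102, so the proportions are 0.22549, 0.235294, 0.156863, 0.22549, 0.156863 (working shown to 6 dp, full precision carried).
D = 0.22549² + 0.235294² + 0.156863² + 0.22549² + 0.156863² = 0.050846 + 0.055363 + 0.024606 + 0.050846 + 0.024606 = 0.206267.
So 1/D = 4.8481, i.e. 4.85 to 2 decimal places.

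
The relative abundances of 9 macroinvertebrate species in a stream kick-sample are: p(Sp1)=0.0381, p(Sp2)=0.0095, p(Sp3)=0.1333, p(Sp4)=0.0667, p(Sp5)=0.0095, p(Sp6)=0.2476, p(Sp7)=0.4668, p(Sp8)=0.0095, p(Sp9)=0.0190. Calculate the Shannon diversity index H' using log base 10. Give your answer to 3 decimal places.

Each pᵢ log₁₀ pᵢ term (working shown to 5 dp, full precision carried): 0.0381×(-1.41908)=-0.05407, 0.0095×(-2.02228)=-0.01921, 0.1333×(-0.87517)=-0.11666, 0.0667×(-1.17587)=-0.07843, 0.0095×(-2.02228)=-0.01921, 0.2476×(-0.60625)=-0.15011, 0.4668×(-0.33087)=-0.15445, 0.0095×(-2.02228)=-0.01921, 0.019×(-1.72125)=-0.03270.
Sum = -0.64405, so H' = 0.644.

0.644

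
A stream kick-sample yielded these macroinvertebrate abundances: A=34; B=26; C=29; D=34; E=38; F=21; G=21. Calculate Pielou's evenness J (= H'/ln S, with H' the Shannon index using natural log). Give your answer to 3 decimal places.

0.988

Total N = 34+26+29+34+38+21+21 = 203, so the proportions are 0.16749, 0.12808, 0.14286, 0.16749, 0.18719, 0.10345, 0.10345 (working shown to 5 dp, full precision carried).
H' = −Σ pᵢ ln pᵢ = −((-0.29927) + (-0.26322) + (-0.27799) + (-0.29927) + (-0.31366) + (-0.23469) + (-0.23469)) = 1.92280.
With S = 7 species, ln S = 1.94591, so J = 1.92280/1.94591 = 0.98812, i.e. 0.988 to 3 decimal places.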